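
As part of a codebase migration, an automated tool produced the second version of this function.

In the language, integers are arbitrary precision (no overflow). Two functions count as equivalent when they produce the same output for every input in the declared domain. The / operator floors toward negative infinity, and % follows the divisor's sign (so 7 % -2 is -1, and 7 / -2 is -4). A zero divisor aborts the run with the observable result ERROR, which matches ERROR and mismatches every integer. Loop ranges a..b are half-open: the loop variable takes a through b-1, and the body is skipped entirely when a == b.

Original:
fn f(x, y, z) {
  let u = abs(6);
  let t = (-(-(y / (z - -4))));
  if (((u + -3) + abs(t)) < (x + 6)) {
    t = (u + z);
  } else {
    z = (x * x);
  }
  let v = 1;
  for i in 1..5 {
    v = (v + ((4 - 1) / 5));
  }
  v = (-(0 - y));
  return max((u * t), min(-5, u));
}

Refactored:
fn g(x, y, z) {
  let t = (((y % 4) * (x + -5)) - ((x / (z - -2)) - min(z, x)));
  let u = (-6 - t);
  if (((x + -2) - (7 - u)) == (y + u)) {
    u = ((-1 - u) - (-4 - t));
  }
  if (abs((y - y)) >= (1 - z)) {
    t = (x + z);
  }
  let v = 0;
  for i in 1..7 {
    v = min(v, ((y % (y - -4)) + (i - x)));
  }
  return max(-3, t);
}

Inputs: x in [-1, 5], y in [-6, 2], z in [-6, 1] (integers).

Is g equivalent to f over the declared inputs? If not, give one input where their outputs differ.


There is a counterexample at x=-1, y=-6, z=-6: 18 on one side, -3 on the other.
f: u=6, then t=3, then (((u + -3) + abs(t)) < (x + 6)) is false, then z=1, then v=1, then (i=1), then v=1, then (i=2), then v=1, then (i=3), then v=1, then (i=4), then v=1, then v=-6, then returns 18
g: t=-18, then u=12, then (((x + -2) - (7 - u)) == (y + u)) is false, then (abs((y - y)) >= (1 - z)) is false, then v=0, then (i=1), then v=0, then (i=2), then v=0, then (i=3), then v=0, then (i=4), then v=0, then (i=5), then v=0, then (i=6), then v=0, then returns -3
verdict: not equivalent; witness: x=-1, y=-6, z=-6


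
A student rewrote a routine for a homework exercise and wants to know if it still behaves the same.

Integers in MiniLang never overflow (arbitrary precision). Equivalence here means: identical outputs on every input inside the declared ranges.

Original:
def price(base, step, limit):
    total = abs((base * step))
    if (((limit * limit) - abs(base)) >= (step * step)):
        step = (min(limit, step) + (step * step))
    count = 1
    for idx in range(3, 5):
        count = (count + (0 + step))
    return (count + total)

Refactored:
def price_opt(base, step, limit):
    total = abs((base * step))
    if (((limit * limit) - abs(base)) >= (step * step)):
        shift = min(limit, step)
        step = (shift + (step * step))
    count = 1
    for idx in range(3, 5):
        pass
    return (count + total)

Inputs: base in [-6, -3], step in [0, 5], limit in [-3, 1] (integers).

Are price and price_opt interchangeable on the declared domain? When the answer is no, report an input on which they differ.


Take base=-6, step=0, limit=-3.
price: total becomes 0; next (((limit * limit) - abs(base)) >= (step * step)) evaluates to true; next step becomes -3; next count becomes 1; next at idx=3:; next count becomes -2; next at idx=4:; next count becomes -5; next final value -5
price_opt: total becomes 0; next (((limit * limit) - abs(base)) >= (step * step)) evaluates to true; next shift becomes -3; next step becomes -3; next count becomes 1; next at idx=3:; next at idx=4:; next final value 1
-5 vs 1 — the two versions disagree here.
verdict: not equivalent; witness: base=-6, step=0, limit=-3


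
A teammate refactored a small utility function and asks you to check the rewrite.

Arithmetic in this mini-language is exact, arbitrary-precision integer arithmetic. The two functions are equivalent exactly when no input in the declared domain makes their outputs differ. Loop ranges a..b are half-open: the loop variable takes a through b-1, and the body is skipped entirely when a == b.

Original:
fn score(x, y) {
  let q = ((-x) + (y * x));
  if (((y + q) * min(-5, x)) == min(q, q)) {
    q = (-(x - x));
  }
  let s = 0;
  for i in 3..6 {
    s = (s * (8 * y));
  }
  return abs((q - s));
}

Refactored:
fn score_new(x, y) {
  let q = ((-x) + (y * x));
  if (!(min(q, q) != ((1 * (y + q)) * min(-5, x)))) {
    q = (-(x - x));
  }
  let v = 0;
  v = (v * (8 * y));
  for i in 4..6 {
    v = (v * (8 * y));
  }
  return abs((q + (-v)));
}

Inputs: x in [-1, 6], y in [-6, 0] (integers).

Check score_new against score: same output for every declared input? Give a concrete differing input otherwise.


Changes here: constant usage differs, and arithmetic usage differs, and statement counts differ, and comparison usage differs, and local variable names differ, and boolean connective usage differs, and loop structure differs; the full 56-point sweep finds no disagreement.
verdict: equivalent


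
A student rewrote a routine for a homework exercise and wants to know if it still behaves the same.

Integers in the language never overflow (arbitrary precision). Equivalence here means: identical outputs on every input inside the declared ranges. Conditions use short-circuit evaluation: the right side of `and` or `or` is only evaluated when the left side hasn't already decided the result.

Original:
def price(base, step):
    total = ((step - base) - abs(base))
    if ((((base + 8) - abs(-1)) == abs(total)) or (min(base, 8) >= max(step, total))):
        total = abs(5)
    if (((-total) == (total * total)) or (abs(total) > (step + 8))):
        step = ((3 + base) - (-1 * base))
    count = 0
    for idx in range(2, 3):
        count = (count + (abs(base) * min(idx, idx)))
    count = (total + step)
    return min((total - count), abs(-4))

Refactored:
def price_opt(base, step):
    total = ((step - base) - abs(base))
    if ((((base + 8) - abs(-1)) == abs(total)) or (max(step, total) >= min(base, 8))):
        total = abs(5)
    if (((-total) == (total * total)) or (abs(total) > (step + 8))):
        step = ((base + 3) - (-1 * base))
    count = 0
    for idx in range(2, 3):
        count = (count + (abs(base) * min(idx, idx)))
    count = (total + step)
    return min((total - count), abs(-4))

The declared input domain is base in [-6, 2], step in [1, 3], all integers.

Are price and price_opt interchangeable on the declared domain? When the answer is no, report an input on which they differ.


The rewrite breaks on base=1, step=2, where the results are -5 and -2.
price: total becomes 0; next ((((base + 8) - abs(-1)) == abs(total)) or (min(base, 8) >= max(step, total))) evaluates to false; next (((-total) == (total * total)) or (abs(total) > (step + 8))) evaluates to true; next step becomes 5; next count becomes 0; next at idx=2:; next count becomes 2; next count becomes 5; next final value -5
price_opt: total becomes 0; next ((((base + 8) - abs(-1)) == abs(total)) or (max(step, total) >= min(base, 8))) evaluates to true; next total becomes 5; next (((-total) == (total * total)) or (abs(total) > (step + 8))) evaluates to false; next count becomes 0; next at idx=2:; next count becomes 2; next count becomes 7; next final value -2
verdict: not equivalent; witness: base=1, step=2


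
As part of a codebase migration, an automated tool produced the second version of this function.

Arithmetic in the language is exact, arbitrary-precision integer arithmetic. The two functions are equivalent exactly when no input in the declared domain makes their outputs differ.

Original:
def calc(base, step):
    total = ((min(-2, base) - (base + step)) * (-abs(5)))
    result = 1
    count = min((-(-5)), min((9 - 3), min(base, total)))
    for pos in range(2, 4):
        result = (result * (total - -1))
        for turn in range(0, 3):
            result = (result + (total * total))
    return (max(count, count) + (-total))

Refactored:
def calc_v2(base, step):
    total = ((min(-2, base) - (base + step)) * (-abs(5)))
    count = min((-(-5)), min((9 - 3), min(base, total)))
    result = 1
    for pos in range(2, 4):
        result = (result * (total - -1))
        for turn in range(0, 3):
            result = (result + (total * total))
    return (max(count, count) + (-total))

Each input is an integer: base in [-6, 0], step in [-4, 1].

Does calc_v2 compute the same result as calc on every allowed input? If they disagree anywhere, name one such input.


Behavior is preserved: although same computation, different form, the outputs never diverge.
Spot check at base=-1, step=-2 — calc: total := -5 | result := 1 | count := -5 | iter pos=2: | result := -4 | iter turn=0: | result := 21 | iter turn=1: | result := 46 | iter turn=2: | result := 71 | iter pos=3: | result := -284 | iter turn=0: | result := -259 | iter turn=1: | result := -234 | iter turn=2: | result := -209 | result 0. calc_v2: total := -5 | count := -5 | result := 1 | iter pos=2: | result := -4 | iter turn=0: | result := 21 | iter turn=1: | result := 46 | iter turn=2: | result := 71 | iter pos=3: | result := -284 | iter turn=0: | result := -259 | iter turn=1: | result := -234 | iter turn=2: | result := -209 | result 0. Both give 0.
Checked all 42 inputs in the declared domain: the outputs agree on every one.
verdict: equivalent


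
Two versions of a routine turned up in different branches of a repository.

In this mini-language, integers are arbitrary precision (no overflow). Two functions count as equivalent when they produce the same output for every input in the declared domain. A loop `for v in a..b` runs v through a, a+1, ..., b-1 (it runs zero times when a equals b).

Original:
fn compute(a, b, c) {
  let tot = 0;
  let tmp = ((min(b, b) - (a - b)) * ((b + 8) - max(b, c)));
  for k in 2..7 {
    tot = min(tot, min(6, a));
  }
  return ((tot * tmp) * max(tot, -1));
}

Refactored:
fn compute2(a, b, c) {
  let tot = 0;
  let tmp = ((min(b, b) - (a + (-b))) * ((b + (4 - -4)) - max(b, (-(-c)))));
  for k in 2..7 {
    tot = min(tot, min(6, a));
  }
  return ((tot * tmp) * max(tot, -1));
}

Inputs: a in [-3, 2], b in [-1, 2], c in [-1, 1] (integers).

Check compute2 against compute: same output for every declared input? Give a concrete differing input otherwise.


Equivalent — the differences include constant usage differs, arithmetic usage differs, yet no declared input distinguishes the two.
Spot check at a=-3, b=-1, c=-1 — compute: tot becomes 0; next tmp becomes 8; next at k=2:; next tot becomes -3; next at k=3:; next tot becomes -3; next at k=4:; next tot becomes -3; next at k=5:; next tot becomes -3; next at k=6:; next tot becomes -3; next final value 24. compute2: tot becomes 0; next tmp becomes 8; next at k=2:; next tot becomes -3; next at k=3:; next tot becomes -3; next at k=4:; next tot becomes -3; next at k=5:; next tot becomes -3; next at k=6:; next tot becomes -3; next final value 24. Both give 24.
Across all 72 domain points the two functions coincide.
verdict: equivalent


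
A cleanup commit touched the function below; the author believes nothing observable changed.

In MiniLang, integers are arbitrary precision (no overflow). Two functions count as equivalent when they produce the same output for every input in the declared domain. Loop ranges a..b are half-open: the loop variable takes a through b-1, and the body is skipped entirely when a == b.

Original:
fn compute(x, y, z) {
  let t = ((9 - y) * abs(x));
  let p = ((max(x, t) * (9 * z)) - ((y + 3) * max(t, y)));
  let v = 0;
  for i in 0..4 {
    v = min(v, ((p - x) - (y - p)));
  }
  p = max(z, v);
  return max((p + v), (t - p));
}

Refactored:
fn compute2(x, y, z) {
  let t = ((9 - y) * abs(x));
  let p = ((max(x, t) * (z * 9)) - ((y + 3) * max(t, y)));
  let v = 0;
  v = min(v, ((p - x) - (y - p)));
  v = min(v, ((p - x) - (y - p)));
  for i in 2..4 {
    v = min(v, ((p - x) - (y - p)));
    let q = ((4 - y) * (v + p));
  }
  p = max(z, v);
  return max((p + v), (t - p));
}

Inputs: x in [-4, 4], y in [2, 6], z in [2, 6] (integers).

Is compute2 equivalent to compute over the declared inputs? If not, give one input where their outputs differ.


Comparing the listings, the differences include: loop structure differs, plus constant usage differs, plus local variable names differ, plus min/max/abs usage differs, plus arithmetic usage differs, plus statement counts differ.
Spot check at x=2, y=3, z=3 — compute: t=12, then p=252, then v=0, then (i=0), then v=0, then (i=1), then v=0, then (i=2), then v=0, then (i=3), then v=0, then p=3, then returns 9. compute2: t=12, then p=252, then v=0, then v=0, then v=0, then (i=2), then v=0, then q=252, then (i=3), then v=0, then q=252, then p=3, then returns 9. Both give 9.
Across all 225 domain points the two functions coincide.
verdict: equivalent


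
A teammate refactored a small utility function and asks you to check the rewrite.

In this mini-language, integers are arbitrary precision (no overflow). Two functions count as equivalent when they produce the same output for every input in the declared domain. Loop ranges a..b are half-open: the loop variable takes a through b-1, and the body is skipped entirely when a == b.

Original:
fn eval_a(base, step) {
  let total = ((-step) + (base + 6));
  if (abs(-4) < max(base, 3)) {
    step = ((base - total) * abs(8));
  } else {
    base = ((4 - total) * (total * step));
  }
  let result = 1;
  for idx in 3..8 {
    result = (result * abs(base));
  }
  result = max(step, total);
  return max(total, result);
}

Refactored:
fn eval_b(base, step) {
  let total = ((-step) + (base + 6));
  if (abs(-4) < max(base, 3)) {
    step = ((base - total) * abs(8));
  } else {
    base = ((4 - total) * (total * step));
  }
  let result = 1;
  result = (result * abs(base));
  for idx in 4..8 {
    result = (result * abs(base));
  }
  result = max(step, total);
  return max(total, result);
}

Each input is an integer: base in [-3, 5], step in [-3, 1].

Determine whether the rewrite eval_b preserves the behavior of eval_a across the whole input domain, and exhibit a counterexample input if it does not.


The two are interchangeable: min/max/abs usage differs, and arithmetic usage differs, and statement counts differ, and loop structure differs, and every declared input agrees.
One worked example (base=-1, step=-2) — eval_a: total := 7 | (abs(-4) < max(base, 3)): false | base := 42 | result := 1 | iter idx=3: | result := 42 | iter idx=4: | result := 1764 | iter idx=5: | result := 74088 | iter idx=6: | result := 3111696 | iter idx=7: | result := 130691232 | result := 7 | result 7; eval_b: total := 7 | (abs(-4) < max(base, 3)): false | base := 42 | result := 1 | result := 42 | iter idx=4: | result := 1764 | iter idx=5: | result := 74088 | iter idx=6: | result := 3111696 | iter idx=7: | result := 130691232 | result := 7 | result 7; agreement on 7.
Checked all 45 inputs in the declared domain: the outputs agree on every one.
verdict: equivalent


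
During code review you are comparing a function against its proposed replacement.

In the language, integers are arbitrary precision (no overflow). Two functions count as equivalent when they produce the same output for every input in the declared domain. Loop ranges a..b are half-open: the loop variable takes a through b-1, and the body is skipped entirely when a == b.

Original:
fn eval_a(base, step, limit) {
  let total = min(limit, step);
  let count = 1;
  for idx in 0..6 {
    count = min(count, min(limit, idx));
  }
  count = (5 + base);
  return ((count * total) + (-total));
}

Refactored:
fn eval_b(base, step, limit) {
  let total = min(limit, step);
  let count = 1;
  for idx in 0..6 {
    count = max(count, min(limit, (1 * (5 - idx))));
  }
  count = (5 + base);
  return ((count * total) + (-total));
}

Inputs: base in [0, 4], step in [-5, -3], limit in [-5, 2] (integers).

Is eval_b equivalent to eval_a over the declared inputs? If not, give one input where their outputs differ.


Equivalent. Whatever the rewrite altered, no input in the stated domain can expose a difference.
Every one of the 120 inputs gives matching results.
As a probe, take base=0, step=-4, limit=1: eval_a runs total = -4; count = 1; [idx=0]; count = 0; [idx=1]; count = 0; [idx=2]; count = 0; [idx=3]; count = 0; [idx=4]; count = 0; [idx=5]; count = 0; count = 5; return -16; eval_b runs total = -4; count = 1; [idx=0]; count = 1; [idx=1]; count = 1; [idx=2]; count = 1; [idx=3]; count = 1; [idx=4]; count = 1; [idx=5]; count = 1; count = 5; return -16; both end at -16.
verdict: equivalent


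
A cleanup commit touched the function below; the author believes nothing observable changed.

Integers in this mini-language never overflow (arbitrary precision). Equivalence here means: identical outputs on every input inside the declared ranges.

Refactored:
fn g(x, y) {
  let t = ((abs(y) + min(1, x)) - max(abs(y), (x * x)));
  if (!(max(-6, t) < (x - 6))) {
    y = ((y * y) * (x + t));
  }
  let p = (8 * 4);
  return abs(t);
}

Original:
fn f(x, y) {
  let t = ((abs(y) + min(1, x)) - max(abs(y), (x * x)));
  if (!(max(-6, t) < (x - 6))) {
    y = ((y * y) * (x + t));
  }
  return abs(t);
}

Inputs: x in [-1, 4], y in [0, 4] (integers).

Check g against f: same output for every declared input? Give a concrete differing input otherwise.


Although local variable names differ; and arithmetic usage differs; and constant usage differs; and statement counts differ, 30/30 inputs agree.
verdict: equivalent


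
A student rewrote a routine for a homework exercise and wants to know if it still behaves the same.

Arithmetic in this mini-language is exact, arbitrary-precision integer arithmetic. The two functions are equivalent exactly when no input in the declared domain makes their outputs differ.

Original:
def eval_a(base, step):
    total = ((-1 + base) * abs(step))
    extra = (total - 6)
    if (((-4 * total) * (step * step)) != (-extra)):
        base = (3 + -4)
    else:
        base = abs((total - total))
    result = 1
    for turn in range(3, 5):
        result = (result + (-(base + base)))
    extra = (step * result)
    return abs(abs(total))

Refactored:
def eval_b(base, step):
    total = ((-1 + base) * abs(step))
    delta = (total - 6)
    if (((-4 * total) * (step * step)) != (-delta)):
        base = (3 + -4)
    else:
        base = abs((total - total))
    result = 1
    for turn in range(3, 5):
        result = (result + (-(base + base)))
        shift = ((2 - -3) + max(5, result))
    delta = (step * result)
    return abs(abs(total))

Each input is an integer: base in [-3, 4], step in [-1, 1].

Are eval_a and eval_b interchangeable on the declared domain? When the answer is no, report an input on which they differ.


Changes here: statement counts differ, and arithmetic usage differs, and constant usage differs, and local variable names differ, and min/max/abs usage differs; the full 24-point sweep finds no disagreement.
verdict: equivalent


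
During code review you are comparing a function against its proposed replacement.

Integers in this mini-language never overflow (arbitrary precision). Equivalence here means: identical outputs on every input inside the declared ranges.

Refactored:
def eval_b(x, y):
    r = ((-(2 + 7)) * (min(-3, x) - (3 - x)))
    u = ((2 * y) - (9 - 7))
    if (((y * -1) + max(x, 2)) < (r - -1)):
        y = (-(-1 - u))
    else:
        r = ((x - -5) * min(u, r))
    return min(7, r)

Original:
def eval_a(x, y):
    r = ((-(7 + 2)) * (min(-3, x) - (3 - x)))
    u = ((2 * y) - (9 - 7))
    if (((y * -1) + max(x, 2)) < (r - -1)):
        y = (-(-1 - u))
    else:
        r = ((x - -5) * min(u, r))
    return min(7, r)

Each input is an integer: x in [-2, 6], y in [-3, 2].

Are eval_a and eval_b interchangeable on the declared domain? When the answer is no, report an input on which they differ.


Differences: same computation, different form — yet all 54 inputs agree.
verdict: equivalent


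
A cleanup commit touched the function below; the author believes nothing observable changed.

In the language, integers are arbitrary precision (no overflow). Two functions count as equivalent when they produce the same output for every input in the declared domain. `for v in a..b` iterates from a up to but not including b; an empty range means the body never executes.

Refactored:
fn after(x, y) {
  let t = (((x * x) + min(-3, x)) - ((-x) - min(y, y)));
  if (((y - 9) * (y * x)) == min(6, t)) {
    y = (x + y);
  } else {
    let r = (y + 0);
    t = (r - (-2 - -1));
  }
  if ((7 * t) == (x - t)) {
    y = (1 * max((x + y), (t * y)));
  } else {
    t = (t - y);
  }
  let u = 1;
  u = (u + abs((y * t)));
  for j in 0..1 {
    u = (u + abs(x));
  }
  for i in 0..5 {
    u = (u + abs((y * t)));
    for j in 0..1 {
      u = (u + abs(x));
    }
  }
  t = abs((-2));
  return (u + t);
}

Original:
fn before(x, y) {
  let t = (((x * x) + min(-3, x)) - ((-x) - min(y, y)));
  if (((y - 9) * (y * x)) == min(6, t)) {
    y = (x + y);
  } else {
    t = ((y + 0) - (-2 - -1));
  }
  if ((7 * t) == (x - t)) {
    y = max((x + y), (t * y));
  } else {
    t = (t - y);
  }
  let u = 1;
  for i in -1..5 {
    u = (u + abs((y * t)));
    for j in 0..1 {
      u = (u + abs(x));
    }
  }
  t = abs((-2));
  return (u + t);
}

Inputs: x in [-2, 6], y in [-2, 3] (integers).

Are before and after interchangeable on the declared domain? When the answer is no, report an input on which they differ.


Reading the diff, among the changes: constant usage differs; arithmetic usage differs; local variable names differ; statement counts differ; loop structure differs; min/max/abs usage differs.
Spot check at x=2, y=2 — before: t becomes 5; next (((y - 9) * (y * x)) == min(6, t)) evaluates to false; next t becomes 3; next ((7 * t) == (x - t)) evaluates to false; next t becomes 1; next u becomes 1; next at i=-1:; next u becomes 3; next at j=0:; next u becomes 5; next at i=0:; next u becomes 7; next at j=0:; next u becomes 9; next at i=1:; next u becomes 11; next at j=0:; next u becomes 13; next at i=2:; next u becomes 15; next at j=0:; next u becomes 17; next at i=3:; next u becomes 19; next at j=0:; next u becomes 21; next at i=4:; next u becomes 23; next at j=0:; next u becomes 25; next t becomes 2; next final value 27. after: t becomes 5; next (((y - 9) * (y * x)) == min(6, t)) evaluates to false; next r becomes 2; next t becomes 3; next ((7 * t) == (x - t)) evaluates to false; next t becomes 1; next u becomes 1; next u becomes 3; next at j=0:; next u becomes 5; next at i=0:; next u becomes 7; next at j=0:; next u becomes 9; next at i=1:; next u becomes 11; next at j=0:; next u becomes 13; next at i=2:; next u becomes 15; next at j=0:; next u becomes 17; next at i=3:; next u becomes 19; next at j=0:; next u becomes 21; next at i=4:; next u becomes 23; next at j=0:; next u becomes 25; next t becomes 2; next final value 27. Both give 27.
Sweeping the whole domain (54 inputs) finds no disagreement.
verdict: equivalent


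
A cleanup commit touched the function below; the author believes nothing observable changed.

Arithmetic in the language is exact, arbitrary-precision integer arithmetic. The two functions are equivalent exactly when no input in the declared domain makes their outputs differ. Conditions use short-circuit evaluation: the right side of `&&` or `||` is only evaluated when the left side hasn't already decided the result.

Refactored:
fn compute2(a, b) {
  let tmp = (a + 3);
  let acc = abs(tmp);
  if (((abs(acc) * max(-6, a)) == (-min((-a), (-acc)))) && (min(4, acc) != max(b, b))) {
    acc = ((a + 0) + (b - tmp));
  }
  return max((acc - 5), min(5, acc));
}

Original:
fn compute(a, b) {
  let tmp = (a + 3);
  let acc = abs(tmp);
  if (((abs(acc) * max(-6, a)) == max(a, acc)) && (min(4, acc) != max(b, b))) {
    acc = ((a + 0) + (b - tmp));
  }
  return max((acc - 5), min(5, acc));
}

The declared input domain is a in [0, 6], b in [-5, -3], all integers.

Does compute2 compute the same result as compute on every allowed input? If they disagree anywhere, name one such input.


The two versions differ — the changes include min/max/abs usage differs.
Spot check at a=1, b=-5 — compute: tmp=4, then acc=4, then (((abs(acc) * max(-6, a)) == max(a, acc)) && (min(4, acc) != max(b, b))) is true, then acc=-8, then returns -8. compute2: tmp=4, then acc=4, then (((abs(acc) * max(-6, a)) == (-min((-a), (-acc)))) && (min(4, acc) != max(b, b))) is true, then acc=-8, then returns -8. Both give -8.
Sweeping the whole domain (21 inputs) finds no disagreement.
verdict: equivalent


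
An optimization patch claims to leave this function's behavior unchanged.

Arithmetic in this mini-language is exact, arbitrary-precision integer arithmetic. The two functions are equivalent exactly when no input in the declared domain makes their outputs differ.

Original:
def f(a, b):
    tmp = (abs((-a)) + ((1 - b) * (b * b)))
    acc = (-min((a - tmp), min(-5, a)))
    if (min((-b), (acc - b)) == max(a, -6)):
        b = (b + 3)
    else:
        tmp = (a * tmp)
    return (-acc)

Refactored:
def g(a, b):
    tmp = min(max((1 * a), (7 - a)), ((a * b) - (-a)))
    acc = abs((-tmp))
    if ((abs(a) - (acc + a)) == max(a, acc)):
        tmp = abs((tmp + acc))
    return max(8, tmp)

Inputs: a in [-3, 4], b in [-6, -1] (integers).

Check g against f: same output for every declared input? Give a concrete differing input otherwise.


Run the pair on a=-3, b=-6.
f: tmp = 255; acc = 258; (min((-b), (acc - b)) == max(a, -6)) -> false; tmp = -765; return -258
g: tmp = 10; acc = 10; ((abs(a) - (acc + a)) == max(a, acc)) -> false; return 10
-258 != 10, so the rewrite changes behavior.
verdict: not equivalent; witness: a=-3, b=-6


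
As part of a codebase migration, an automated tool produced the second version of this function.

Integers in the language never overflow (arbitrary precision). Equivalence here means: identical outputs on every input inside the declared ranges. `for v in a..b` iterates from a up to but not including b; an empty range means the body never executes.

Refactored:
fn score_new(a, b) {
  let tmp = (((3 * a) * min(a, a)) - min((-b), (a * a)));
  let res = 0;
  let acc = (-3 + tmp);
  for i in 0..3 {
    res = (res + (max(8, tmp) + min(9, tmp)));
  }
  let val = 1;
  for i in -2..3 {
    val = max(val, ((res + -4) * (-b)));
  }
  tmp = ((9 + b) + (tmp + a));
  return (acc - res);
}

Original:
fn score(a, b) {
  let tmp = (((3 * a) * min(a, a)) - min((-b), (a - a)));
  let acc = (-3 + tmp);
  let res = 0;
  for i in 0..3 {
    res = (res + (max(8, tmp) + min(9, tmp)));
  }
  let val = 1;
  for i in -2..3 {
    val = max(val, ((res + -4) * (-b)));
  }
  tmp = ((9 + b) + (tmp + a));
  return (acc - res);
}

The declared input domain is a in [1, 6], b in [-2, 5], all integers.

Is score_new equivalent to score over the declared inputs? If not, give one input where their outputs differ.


These are not equivalent — on a=1, b=-2 the outputs split (-33 vs -31).
score: tmp = 3; acc = 0; res = 0; [i=0]; res = 11; [i=1]; res = 22; [i=2]; res = 33; val = 1; [i=-2]; val = 58; [i=-1]; val = 58; [i=0]; val = 58; [i=1]; val = 58; [i=2]; val = 58; tmp = 11; return -33
score_new: tmp = 2; res = 0; acc = -1; [i=0]; res = 10; [i=1]; res = 20; [i=2]; res = 30; val = 1; [i=-2]; val = 52; [i=-1]; val = 52; [i=0]; val = 52; [i=1]; val = 52; [i=2]; val = 52; tmp = 10; return -31
verdict: not equivalent; witness: a=1, b=-2


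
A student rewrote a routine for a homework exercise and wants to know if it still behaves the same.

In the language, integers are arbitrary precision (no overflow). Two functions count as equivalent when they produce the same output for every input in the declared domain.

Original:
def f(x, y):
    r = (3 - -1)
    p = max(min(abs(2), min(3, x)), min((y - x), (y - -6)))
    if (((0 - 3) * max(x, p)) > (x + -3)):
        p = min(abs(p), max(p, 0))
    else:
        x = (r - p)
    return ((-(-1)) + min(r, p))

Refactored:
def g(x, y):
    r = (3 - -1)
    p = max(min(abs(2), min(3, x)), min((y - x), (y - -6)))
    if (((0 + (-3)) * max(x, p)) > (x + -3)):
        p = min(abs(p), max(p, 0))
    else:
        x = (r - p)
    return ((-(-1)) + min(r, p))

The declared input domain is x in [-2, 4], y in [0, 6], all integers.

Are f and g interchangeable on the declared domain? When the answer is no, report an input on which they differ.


Behavior is preserved: although arithmetic usage differs, the outputs never diverge.
As a probe, take x=2, y=5: f runs r=4, then p=3, then (((0 - 3) * max(x, p)) > (x + -3)) is false, then x=1, then returns 4; g runs r=4, then p=3, then (((0 + (-3)) * max(x, p)) > (x + -3)) is false, then x=1, then returns 4; both end at 4.
Across all 49 domain points the two functions coincide.
verdict: equivalent


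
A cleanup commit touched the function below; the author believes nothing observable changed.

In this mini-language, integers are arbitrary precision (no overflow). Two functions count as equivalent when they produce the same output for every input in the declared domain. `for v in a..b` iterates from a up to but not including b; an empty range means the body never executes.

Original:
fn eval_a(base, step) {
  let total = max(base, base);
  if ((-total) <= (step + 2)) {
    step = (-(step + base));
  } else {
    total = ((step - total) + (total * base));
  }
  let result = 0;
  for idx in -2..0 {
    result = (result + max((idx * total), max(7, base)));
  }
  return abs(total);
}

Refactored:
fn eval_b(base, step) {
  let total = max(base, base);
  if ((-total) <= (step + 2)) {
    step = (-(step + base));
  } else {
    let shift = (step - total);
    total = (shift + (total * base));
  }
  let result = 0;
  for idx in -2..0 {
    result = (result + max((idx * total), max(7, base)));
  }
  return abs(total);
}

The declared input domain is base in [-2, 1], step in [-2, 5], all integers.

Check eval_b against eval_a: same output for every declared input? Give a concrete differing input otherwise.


Side by side, the visible changes include: local variable names differ, and statement counts differ.
One worked example (base=1, step=1) — eval_a: total = 1; ((-total) <= (step + 2)) -> true; step = -2; result = 0; [idx=-2]; result = 7; [idx=-1]; result = 14; return 1; eval_b: total = 1; ((-total) <= (step + 2)) -> true; step = -2; result = 0; [idx=-2]; result = 7; [idx=-1]; result = 14; return 1; agreement on 1.
Sweeping the whole domain (32 inputs) finds no disagreement.
verdict: equivalent


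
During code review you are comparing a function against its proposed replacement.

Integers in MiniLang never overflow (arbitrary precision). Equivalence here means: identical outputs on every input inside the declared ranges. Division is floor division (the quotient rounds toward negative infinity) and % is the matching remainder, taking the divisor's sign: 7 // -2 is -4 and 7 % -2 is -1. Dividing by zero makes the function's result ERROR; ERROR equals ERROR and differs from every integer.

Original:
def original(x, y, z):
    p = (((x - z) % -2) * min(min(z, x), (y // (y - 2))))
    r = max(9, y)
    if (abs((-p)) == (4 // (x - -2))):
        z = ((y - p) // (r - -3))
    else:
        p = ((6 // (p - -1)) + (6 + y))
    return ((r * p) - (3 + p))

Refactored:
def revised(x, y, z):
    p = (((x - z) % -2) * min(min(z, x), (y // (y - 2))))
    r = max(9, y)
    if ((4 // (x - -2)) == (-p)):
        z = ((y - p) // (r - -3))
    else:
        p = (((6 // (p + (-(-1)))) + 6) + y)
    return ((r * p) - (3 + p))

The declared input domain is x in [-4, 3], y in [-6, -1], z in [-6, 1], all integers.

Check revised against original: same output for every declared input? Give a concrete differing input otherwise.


x=-3, y=-6, z=-4 yields 5 from original but 29 from revised.
verdict: not equivalent; witness: x=-3, y=-6, z=-4


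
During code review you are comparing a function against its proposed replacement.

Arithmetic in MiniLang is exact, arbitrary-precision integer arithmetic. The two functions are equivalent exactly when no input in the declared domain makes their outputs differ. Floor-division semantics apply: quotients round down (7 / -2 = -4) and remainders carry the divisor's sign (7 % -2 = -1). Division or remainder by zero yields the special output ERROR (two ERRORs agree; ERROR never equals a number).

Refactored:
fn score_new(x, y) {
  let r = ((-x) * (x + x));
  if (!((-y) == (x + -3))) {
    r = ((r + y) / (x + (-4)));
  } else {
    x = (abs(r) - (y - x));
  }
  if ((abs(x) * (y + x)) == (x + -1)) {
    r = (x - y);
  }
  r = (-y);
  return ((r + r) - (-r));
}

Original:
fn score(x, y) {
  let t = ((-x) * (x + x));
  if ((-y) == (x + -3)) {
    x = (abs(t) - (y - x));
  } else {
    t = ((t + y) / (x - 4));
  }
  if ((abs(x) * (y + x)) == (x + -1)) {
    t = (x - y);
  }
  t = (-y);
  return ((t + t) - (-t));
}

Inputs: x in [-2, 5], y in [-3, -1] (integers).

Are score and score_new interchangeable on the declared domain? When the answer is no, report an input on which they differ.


Reading the diff, among the changes: boolean connective usage differs, plus local variable names differ, plus arithmetic usage differs.
Spot check at x=3, y=-1 — score: t becomes -18; next ((-y) == (x + -3)) evaluates to false; next t becomes 19; next ((abs(x) * (y + x)) == (x + -1)) evaluates to false; next t becomes 1; next final value 3. score_new: r becomes -18; next (!((-y) == (x + -3))) evaluates to true; next r becomes 19; next ((abs(x) * (y + x)) == (x + -1)) evaluates to false; next r becomes 1; next final value 3. Both give 3.
Every one of the 24 inputs gives matching results.
verdict: equivalent


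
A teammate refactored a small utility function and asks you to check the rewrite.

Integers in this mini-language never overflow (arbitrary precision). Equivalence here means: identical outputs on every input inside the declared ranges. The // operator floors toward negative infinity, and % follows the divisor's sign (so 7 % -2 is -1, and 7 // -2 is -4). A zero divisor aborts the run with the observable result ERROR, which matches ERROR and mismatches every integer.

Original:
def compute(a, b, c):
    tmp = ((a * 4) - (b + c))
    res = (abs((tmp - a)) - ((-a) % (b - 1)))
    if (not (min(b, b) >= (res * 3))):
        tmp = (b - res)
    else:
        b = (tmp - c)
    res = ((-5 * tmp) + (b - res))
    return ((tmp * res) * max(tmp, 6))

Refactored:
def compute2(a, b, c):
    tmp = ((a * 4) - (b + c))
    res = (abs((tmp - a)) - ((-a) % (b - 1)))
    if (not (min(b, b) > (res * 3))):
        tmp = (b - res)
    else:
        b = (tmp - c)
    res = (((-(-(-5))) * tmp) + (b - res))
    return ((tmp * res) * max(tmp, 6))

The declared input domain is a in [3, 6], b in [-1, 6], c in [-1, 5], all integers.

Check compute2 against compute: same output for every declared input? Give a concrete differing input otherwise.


The rewrite breaks on a=3, b=3, c=4, where the results are -750 and -96.
compute: tmp becomes 5; next res becomes 1; next (not (min(b, b) >= (res * 3))) evaluates to false; next b becomes 1; next res becomes -25; next final value -750
compute2: tmp becomes 5; next res becomes 1; next (not (min(b, b) > (res * 3))) evaluates to true; next tmp becomes 2; next res becomes -8; next final value -96
verdict: not equivalent; witness: a=3, b=3, c=4


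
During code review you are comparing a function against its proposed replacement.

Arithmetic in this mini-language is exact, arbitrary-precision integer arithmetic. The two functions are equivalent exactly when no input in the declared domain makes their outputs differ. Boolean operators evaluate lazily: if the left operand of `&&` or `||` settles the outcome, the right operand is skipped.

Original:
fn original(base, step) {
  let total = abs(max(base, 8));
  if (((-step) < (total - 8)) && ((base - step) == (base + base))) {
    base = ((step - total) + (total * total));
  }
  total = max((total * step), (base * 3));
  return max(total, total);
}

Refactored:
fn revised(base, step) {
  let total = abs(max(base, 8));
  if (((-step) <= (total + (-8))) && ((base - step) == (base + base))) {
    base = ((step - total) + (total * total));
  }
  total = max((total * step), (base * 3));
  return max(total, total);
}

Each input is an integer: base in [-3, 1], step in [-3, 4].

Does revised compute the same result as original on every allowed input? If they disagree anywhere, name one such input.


Take base=0, step=0.
original: total becomes 8; next (((-step) < (total - 8)) && ((base - step) == (base + base))) evaluates to false; next total becomes 0; next final value 0
revised: total becomes 8; next (((-step) <= (total + (-8))) && ((base - step) == (base + base))) evaluates to true; next base becomes 56; next total becomes 168; next final value 168
0 against 168: the behavior changed.
verdict: not equivalent; witness: base=0, step=0


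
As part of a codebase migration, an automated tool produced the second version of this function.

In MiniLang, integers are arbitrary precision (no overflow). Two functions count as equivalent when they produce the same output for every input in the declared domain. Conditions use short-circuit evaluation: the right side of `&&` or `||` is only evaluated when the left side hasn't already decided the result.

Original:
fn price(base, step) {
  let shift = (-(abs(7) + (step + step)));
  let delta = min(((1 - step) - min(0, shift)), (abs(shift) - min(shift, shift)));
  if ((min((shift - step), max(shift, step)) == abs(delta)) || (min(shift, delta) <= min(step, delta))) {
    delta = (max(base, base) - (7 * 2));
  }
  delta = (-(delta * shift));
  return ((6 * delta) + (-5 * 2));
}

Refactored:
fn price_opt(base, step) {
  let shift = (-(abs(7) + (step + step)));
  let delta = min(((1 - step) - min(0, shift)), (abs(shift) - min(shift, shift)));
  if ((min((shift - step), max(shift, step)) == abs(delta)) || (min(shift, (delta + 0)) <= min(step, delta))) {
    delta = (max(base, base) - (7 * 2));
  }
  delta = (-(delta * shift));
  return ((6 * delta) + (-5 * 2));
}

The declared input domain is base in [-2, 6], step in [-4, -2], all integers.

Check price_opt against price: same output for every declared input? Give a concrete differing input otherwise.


Equivalent — the differences include constant usage differs; also arithmetic usage differs, yet no declared input distinguishes the two.
As a probe, take base=4, step=-4: price runs shift=1, then delta=0, then ((min((shift - step), max(shift, step)) == abs(delta)) || (min(shift, delta) <= min(step, delta))) is false, then delta=0, then returns -10; price_opt runs shift=1, then delta=0, then ((min((shift - step), max(shift, step)) == abs(delta)) || (min(shift, (delta + 0)) <= min(step, delta))) is false, then delta=0, then returns -10; both end at -10.
Checked all 27 inputs in the declared domain: the outputs agree on every one.
verdict: equivalent


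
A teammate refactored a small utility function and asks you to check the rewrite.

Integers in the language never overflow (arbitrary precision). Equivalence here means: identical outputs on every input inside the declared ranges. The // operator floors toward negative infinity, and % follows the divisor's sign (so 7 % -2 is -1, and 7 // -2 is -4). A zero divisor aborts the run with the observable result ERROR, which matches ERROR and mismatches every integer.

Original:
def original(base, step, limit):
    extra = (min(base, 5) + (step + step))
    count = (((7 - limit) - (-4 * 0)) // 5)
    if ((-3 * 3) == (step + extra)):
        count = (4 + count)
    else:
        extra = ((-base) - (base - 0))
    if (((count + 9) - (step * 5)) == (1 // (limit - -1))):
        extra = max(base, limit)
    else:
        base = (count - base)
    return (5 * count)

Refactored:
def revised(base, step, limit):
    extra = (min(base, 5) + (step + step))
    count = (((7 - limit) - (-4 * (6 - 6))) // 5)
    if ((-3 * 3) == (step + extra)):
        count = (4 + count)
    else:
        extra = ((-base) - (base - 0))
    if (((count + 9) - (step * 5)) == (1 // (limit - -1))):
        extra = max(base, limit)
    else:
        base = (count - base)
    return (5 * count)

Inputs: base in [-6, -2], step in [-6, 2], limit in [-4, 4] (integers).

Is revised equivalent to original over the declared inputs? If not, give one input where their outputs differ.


Although constant usage differs, arithmetic usage differs, 405/405 inputs agree.
verdict: equivalent


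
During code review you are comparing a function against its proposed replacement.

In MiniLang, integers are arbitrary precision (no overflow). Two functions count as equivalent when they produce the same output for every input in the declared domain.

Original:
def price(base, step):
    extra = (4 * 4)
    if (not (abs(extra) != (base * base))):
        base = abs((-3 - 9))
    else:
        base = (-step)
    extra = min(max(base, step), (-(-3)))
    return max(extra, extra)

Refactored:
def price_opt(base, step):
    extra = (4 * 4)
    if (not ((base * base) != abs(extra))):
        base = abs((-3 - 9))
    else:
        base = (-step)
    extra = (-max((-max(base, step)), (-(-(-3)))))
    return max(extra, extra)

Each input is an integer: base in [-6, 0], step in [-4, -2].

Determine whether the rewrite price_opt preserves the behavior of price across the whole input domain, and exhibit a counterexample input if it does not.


Side by side, the visible changes include: min/max/abs usage differs.
One worked example (base=-6, step=-4) — price: extra becomes 16; next (not (abs(extra) != (base * base))) evaluates to false; next base becomes 4; next extra becomes 3; next final value 3; price_opt: extra becomes 16; next (not ((base * base) != abs(extra))) evaluates to false; next base becomes 4; next extra becomes 3; next final value 3; agreement on 3.
An exhaustive pass over the 21 declared inputs shows identical outputs.
verdict: equivalent
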